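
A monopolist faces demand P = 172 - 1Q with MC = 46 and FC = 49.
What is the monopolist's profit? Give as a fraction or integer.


MR = MC: 172 - 2Q = 46
Q* = 63
P* = 172 - 1*63 = 109
Profit = (P* - MC)*Q* - FC
= (109 - 46)*63 - 49
= 63*63 - 49
= 3969 - 49 = 3920

3920


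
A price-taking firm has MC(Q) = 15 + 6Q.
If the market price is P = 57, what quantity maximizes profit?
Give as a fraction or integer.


In perfect competition, profit is maximized where P = MC.
57 = 15 + 6Q
42 = 6Q
Q* = 42/6 = 7

7


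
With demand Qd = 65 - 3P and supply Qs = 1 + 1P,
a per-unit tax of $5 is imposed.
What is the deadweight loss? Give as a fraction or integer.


Pre-tax equilibrium quantity: Q* = 17
Post-tax equilibrium quantity: Q_tax = 53/4
Reduction in quantity: Q* - Q_tax = 15/4
DWL = (1/2) * tax * (Q* - Q_tax)
DWL = (1/2) * 5 * 15/4 = 75/8

75/8


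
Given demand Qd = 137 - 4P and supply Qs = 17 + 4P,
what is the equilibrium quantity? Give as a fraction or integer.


First find equilibrium price:
137 - 4P = 17 + 4P
P* = 120/8 = 15
Then substitute into demand:
Q* = 137 - 4 * 15 = 77

77


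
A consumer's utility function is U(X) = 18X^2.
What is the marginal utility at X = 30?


MU = dU/dX = 18*2*X^(2-1)
MU = 36*X^1
At X = 30:
MU = 36 * 30^1
MU = 36 * 30 = 1080

1080


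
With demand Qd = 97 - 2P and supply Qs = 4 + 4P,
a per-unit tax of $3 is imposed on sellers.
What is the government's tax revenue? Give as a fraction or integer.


With tax on sellers, new supply: Qs' = 4 + 4(P - 3)
= 4P - 8
New equilibrium quantity:
Q_new = 62
Tax revenue = tax * Q_new = 3 * 62 = 186

186


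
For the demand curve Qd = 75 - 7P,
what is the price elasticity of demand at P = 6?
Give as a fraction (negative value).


dQ/dP = -7
At P = 6: Q = 75 - 7*6 = 33
E = (dQ/dP)(P/Q) = (-7)(6/33) = -14/11

-14/11


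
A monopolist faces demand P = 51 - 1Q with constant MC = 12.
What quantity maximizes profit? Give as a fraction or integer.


TR = P*Q = (51 - 1Q)Q = 51Q - 1Q^2
MR = dTR/dQ = 51 - 2Q
Set MR = MC:
51 - 2Q = 12
39 = 2Q
Q* = 39/2 = 39/2

39/2


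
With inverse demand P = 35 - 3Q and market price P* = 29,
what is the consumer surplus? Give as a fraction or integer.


Maximum willingness to pay (at Q=0): P_max = 35
Quantity demanded at P* = 29:
Q* = (35 - 29)/3 = 2
CS = (1/2) * Q* * (P_max - P*)
CS = (1/2) * 2 * (35 - 29)
CS = (1/2) * 2 * 6 = 6

6


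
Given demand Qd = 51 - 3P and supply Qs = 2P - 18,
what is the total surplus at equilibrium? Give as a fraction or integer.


Find equilibrium: 51 - 3P = 2P - 18
51 + 18 = 5P
P* = 69/5 = 69/5
Q* = 2*69/5 - 18 = 48/5
Inverse demand: P = 17 - Q/3, so P_max = 17
Inverse supply: P = 9 + Q/2, so P_min = 9
CS = (1/2) * 48/5 * (17 - 69/5) = 384/25
PS = (1/2) * 48/5 * (69/5 - 9) = 576/25
TS = CS + PS = 384/25 + 576/25 = 192/5

192/5


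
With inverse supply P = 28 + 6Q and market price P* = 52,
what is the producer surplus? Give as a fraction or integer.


Minimum supply price (at Q=0): P_min = 28
Quantity supplied at P* = 52:
Q* = (52 - 28)/6 = 4
PS = (1/2) * Q* * (P* - P_min)
PS = (1/2) * 4 * (52 - 28)
PS = (1/2) * 4 * 24 = 48

48


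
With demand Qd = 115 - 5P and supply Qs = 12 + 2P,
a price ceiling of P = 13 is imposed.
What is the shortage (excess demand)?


At P = 13:
Qd = 115 - 5*13 = 50
Qs = 12 + 2*13 = 38
Shortage = Qd - Qs = 50 - 38 = 12

12


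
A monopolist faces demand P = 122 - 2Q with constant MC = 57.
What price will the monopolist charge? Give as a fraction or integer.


MR = 122 - 4Q
Set MR = MC: 122 - 4Q = 57
Q* = 65/4
Substitute into demand:
P* = 122 - 2*65/4 = 179/2

179/2


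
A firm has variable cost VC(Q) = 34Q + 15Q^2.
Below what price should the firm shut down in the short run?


AVC(Q) = VC(Q)/Q = 34 + 15Q
AVC is increasing in Q, so minimum AVC is at Q -> 0+.
Min AVC = 34
The firm should shut down if P < 34.

34


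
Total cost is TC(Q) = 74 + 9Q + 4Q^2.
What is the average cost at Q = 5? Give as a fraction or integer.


TC(5) = 74 + 9*5 + 4*5^2
TC(5) = 74 + 45 + 100 = 219
AC = TC/Q = 219/5 = 219/5

219/5


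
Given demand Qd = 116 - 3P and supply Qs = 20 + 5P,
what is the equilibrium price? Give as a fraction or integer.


At equilibrium, Qd = Qs.
116 - 3P = 20 + 5P
116 - 20 = 3P + 5P
96 = 8P
P* = 96/8 = 12

12


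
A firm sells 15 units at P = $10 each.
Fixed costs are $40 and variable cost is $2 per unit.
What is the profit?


Total Revenue = P * Q = 10 * 15 = $150
Total Cost = FC + VC*Q = 40 + 2*15 = $70
Profit = TR - TC = 150 - 70 = $80

$80


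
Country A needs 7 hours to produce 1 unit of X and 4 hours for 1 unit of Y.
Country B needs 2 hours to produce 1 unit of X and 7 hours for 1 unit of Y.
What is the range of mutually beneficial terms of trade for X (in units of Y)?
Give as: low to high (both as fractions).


Opportunity cost of X for Country A = hours_X / hours_Y = 7/4 = 7/4 units of Y
Opportunity cost of X for Country B = hours_X / hours_Y = 2/7 = 2/7 units of Y
Terms of trade must be between the two opportunity costs.
Range: 2/7 to 7/4

2/7 to 7/4


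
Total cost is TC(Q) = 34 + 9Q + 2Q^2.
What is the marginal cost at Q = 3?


MC = dTC/dQ = 9 + 2*2*Q
At Q = 3:
MC = 9 + 4*3
MC = 9 + 12 = 21

21


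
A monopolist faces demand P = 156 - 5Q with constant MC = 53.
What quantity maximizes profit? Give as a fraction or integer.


TR = P*Q = (156 - 5Q)Q = 156Q - 5Q^2
MR = dTR/dQ = 156 - 10Q
Set MR = MC:
156 - 10Q = 53
103 = 10Q
Q* = 103/10 = 103/10

103/10


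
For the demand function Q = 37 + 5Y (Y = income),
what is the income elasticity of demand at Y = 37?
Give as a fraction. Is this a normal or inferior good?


dQ/dY = 5
At Y = 37: Q = 37 + 5*37 = 222
Ey = (dQ/dY)(Y/Q) = 5 * 37 / 222 = 5/6
Since Ey > 0, this is a normal good.

5/6 (normal good)


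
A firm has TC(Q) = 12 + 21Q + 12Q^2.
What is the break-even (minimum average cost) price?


AC(Q) = 12/Q + 21 + 12Q
To minimize: dAC/dQ = -12/Q^2 + 12 = 0
Q^2 = 12/12 = 1
Q* = 1
Min AC = 12/1 + 21 + 12*1
Min AC = 12 + 21 + 12 = 45

45


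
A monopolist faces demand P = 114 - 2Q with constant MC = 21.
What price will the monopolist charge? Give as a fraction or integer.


MR = 114 - 4Q
Set MR = MC: 114 - 4Q = 21
Q* = 93/4
Substitute into demand:
P* = 114 - 2*93/4 = 135/2

135/2


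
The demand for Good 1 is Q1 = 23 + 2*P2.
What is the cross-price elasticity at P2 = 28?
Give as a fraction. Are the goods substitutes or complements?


dQ1/dP2 = 2
At P2 = 28: Q1 = 23 + 2*28 = 79
Exy = (dQ1/dP2)(P2/Q1) = 2 * 28 / 79 = 56/79
Since Exy > 0, the goods are substitutes.

56/79 (substitutes)


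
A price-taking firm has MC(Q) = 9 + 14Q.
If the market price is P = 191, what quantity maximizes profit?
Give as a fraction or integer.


In perfect competition, profit is maximized where P = MC.
191 = 9 + 14Q
182 = 14Q
Q* = 182/14 = 13

13


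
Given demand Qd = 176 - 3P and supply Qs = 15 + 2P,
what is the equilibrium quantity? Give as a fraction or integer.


First find equilibrium price:
176 - 3P = 15 + 2P
P* = 161/5 = 161/5
Then substitute into demand:
Q* = 176 - 3 * 161/5 = 397/5

397/5


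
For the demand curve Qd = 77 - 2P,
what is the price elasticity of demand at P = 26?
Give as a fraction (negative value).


dQ/dP = -2
At P = 26: Q = 77 - 2*26 = 25
E = (dQ/dP)(P/Q) = (-2)(26/25) = -52/25

-52/25


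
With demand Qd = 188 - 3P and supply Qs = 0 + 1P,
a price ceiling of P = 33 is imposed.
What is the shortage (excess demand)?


At P = 33:
Qd = 188 - 3*33 = 89
Qs = 0 + 1*33 = 33
Shortage = Qd - Qs = 89 - 33 = 56

56


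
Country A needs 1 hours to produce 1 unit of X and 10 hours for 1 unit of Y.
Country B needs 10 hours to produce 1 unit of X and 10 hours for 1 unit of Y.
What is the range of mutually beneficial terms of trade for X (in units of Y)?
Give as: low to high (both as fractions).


Opportunity cost of X for Country A = hours_X / hours_Y = 1/10 = 1/10 units of Y
Opportunity cost of X for Country B = hours_X / hours_Y = 10/10 = 1 units of Y
Terms of trade must be between the two opportunity costs.
Range: 1/10 to 1

1/10 to 1


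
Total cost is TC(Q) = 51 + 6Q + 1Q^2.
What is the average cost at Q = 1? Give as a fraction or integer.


TC(1) = 51 + 6*1 + 1*1^2
TC(1) = 51 + 6 + 1 = 58
AC = TC/Q = 58/1 = 58

58


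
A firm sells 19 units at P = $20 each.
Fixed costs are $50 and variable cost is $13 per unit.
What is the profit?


Total Revenue = P * Q = 20 * 19 = $380
Total Cost = FC + VC*Q = 50 + 13*19 = $297
Profit = TR - TC = 380 - 297 = $83

$83


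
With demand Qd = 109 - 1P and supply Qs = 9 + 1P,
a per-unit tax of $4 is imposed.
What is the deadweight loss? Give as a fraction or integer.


Pre-tax equilibrium quantity: Q* = 59
Post-tax equilibrium quantity: Q_tax = 57
Reduction in quantity: Q* - Q_tax = 2
DWL = (1/2) * tax * (Q* - Q_tax)
DWL = (1/2) * 4 * 2 = 4

4


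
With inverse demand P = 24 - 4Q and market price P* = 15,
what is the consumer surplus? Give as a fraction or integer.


Maximum willingness to pay (at Q=0): P_max = 24
Quantity demanded at P* = 15:
Q* = (24 - 15)/4 = 9/4
CS = (1/2) * Q* * (P_max - P*)
CS = (1/2) * 9/4 * (24 - 15)
CS = (1/2) * 9/4 * 9 = 81/8

81/8


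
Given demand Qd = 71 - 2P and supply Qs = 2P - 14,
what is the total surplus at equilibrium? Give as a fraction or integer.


Find equilibrium: 71 - 2P = 2P - 14
71 + 14 = 4P
P* = 85/4 = 85/4
Q* = 2*85/4 - 14 = 57/2
Inverse demand: P = 71/2 - Q/2, so P_max = 71/2
Inverse supply: P = 7 + Q/2, so P_min = 7
CS = (1/2) * 57/2 * (71/2 - 85/4) = 3249/16
PS = (1/2) * 57/2 * (85/4 - 7) = 3249/16
TS = CS + PS = 3249/16 + 3249/16 = 3249/8

3249/8


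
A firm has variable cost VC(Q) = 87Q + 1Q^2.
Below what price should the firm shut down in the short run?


AVC(Q) = VC(Q)/Q = 87 + 1Q
AVC is increasing in Q, so minimum AVC is at Q -> 0+.
Min AVC = 87
The firm should shut down if P < 87.

87


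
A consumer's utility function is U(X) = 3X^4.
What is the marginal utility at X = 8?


MU = dU/dX = 3*4*X^(4-1)
MU = 12*X^3
At X = 8:
MU = 12 * 8^3
MU = 12 * 512 = 6144

6144


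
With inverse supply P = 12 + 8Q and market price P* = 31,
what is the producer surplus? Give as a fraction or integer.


Minimum supply price (at Q=0): P_min = 12
Quantity supplied at P* = 31:
Q* = (31 - 12)/8 = 19/8
PS = (1/2) * Q* * (P* - P_min)
PS = (1/2) * 19/8 * (31 - 12)
PS = (1/2) * 19/8 * 19 = 361/16

361/16


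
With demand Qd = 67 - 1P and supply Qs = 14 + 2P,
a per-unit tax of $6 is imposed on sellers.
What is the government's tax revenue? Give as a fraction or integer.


With tax on sellers, new supply: Qs' = 14 + 2(P - 6)
= 2 + 2P
New equilibrium quantity:
Q_new = 136/3
Tax revenue = tax * Q_new = 6 * 136/3 = 272

272


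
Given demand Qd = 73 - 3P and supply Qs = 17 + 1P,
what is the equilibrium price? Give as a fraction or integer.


At equilibrium, Qd = Qs.
73 - 3P = 17 + 1P
73 - 17 = 3P + 1P
56 = 4P
P* = 56/4 = 14

14


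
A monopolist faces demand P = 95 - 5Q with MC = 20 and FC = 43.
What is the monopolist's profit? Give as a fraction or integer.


MR = MC: 95 - 10Q = 20
Q* = 15/2
P* = 95 - 5*15/2 = 115/2
Profit = (P* - MC)*Q* - FC
= (115/2 - 20)*15/2 - 43
= 75/2*15/2 - 43
= 1125/4 - 43 = 953/4

953/4


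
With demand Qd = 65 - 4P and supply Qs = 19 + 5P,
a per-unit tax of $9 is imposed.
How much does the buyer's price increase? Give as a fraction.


With a per-unit tax, the buyer's price increase depends on relative slopes.
Supply slope: d = 5, Demand slope: b = 4
Buyer's price increase = d * tax / (b + d)
= 5 * 9 / (4 + 5)
= 45 / 9 = 5

5


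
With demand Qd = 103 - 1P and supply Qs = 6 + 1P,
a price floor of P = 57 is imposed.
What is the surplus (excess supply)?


At P = 57:
Qd = 103 - 1*57 = 46
Qs = 6 + 1*57 = 63
Surplus = Qs - Qd = 63 - 46 = 17

17


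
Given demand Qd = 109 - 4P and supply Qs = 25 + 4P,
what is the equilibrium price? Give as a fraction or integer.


At equilibrium, Qd = Qs.
109 - 4P = 25 + 4P
109 - 25 = 4P + 4P
84 = 8P
P* = 84/8 = 21/2

21/2


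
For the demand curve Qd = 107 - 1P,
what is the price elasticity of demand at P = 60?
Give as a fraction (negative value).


dQ/dP = -1
At P = 60: Q = 107 - 1*60 = 47
E = (dQ/dP)(P/Q) = (-1)(60/47) = -60/47

-60/47


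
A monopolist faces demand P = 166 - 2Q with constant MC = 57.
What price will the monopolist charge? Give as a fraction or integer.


MR = 166 - 4Q
Set MR = MC: 166 - 4Q = 57
Q* = 109/4
Substitute into demand:
P* = 166 - 2*109/4 = 223/2

223/2


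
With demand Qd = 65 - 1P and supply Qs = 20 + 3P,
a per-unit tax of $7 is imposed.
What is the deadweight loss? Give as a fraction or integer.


Pre-tax equilibrium quantity: Q* = 215/4
Post-tax equilibrium quantity: Q_tax = 97/2
Reduction in quantity: Q* - Q_tax = 21/4
DWL = (1/2) * tax * (Q* - Q_tax)
DWL = (1/2) * 7 * 21/4 = 147/8

147/8


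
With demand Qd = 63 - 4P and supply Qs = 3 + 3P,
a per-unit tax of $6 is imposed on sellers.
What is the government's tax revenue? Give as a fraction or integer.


With tax on sellers, new supply: Qs' = 3 + 3(P - 6)
= 3P - 15
New equilibrium quantity:
Q_new = 129/7
Tax revenue = tax * Q_new = 6 * 129/7 = 774/7

774/7


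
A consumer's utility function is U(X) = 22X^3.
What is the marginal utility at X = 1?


MU = dU/dX = 22*3*X^(3-1)
MU = 66*X^2
At X = 1:
MU = 66 * 1^2
MU = 66 * 1 = 66

66


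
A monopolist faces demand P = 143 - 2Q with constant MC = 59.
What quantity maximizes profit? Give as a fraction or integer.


TR = P*Q = (143 - 2Q)Q = 143Q - 2Q^2
MR = dTR/dQ = 143 - 4Q
Set MR = MC:
143 - 4Q = 59
84 = 4Q
Q* = 84/4 = 21

21


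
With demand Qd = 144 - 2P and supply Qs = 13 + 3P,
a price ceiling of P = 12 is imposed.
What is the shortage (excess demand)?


At P = 12:
Qd = 144 - 2*12 = 120
Qs = 13 + 3*12 = 49
Shortage = Qd - Qs = 120 - 49 = 71

71


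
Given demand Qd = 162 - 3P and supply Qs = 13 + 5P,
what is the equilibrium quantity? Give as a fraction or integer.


First find equilibrium price:
162 - 3P = 13 + 5P
P* = 149/8 = 149/8
Then substitute into demand:
Q* = 162 - 3 * 149/8 = 849/8

849/8


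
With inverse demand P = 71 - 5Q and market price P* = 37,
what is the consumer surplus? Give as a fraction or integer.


Maximum willingness to pay (at Q=0): P_max = 71
Quantity demanded at P* = 37:
Q* = (71 - 37)/5 = 34/5
CS = (1/2) * Q* * (P_max - P*)
CS = (1/2) * 34/5 * (71 - 37)
CS = (1/2) * 34/5 * 34 = 578/5

578/5


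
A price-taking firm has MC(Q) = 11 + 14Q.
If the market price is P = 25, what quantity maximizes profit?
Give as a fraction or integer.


In perfect competition, profit is maximized where P = MC.
25 = 11 + 14Q
14 = 14Q
Q* = 14/14 = 1

1


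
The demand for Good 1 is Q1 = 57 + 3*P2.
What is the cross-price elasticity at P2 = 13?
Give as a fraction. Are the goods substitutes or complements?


dQ1/dP2 = 3
At P2 = 13: Q1 = 57 + 3*13 = 96
Exy = (dQ1/dP2)(P2/Q1) = 3 * 13 / 96 = 13/32
Since Exy > 0, the goods are substitutes.

13/32 (substitutes)


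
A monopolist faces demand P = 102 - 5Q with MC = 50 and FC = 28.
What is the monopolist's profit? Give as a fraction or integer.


MR = MC: 102 - 10Q = 50
Q* = 26/5
P* = 102 - 5*26/5 = 76
Profit = (P* - MC)*Q* - FC
= (76 - 50)*26/5 - 28
= 26*26/5 - 28
= 676/5 - 28 = 536/5

536/5


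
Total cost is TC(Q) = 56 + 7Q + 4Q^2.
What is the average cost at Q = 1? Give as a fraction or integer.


TC(1) = 56 + 7*1 + 4*1^2
TC(1) = 56 + 7 + 4 = 67
AC = TC/Q = 67/1 = 67

67


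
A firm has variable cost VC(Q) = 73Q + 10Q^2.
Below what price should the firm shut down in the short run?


AVC(Q) = VC(Q)/Q = 73 + 10Q
AVC is increasing in Q, so minimum AVC is at Q -> 0+.
Min AVC = 73
The firm should shut down if P < 73.

73


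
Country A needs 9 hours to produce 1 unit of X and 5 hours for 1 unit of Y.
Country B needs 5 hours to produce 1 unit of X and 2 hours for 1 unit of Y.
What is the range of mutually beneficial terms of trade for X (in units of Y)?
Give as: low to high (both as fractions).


Opportunity cost of X for Country A = hours_X / hours_Y = 9/5 = 9/5 units of Y
Opportunity cost of X for Country B = hours_X / hours_Y = 5/2 = 5/2 units of Y
Terms of trade must be between the two opportunity costs.
Range: 9/5 to 5/2

9/5 to 5/2


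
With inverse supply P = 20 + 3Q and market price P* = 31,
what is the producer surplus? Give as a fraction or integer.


Minimum supply price (at Q=0): P_min = 20
Quantity supplied at P* = 31:
Q* = (31 - 20)/3 = 11/3
PS = (1/2) * Q* * (P* - P_min)
PS = (1/2) * 11/3 * (31 - 20)
PS = (1/2) * 11/3 * 11 = 121/6

121/6


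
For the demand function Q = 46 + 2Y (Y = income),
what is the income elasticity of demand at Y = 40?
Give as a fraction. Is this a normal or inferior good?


dQ/dY = 2
At Y = 40: Q = 46 + 2*40 = 126
Ey = (dQ/dY)(Y/Q) = 2 * 40 / 126 = 40/63
Since Ey > 0, this is a normal good.

40/63 (normal good)


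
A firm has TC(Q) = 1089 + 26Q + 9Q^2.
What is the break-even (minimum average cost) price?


AC(Q) = 1089/Q + 26 + 9Q
To minimize: dAC/dQ = -1089/Q^2 + 9 = 0
Q^2 = 1089/9 = 121
Q* = 11
Min AC = 1089/11 + 26 + 9*11
Min AC = 99 + 26 + 99 = 224

224


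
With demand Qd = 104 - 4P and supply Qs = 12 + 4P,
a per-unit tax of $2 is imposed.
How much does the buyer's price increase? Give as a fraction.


With a per-unit tax, the buyer's price increase depends on relative slopes.
Supply slope: d = 4, Demand slope: b = 4
Buyer's price increase = d * tax / (b + d)
= 4 * 2 / (4 + 4)
= 8 / 8 = 1

1


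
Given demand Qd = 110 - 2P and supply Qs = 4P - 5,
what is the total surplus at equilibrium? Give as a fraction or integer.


Find equilibrium: 110 - 2P = 4P - 5
110 + 5 = 6P
P* = 115/6 = 115/6
Q* = 4*115/6 - 5 = 215/3
Inverse demand: P = 55 - Q/2, so P_max = 55
Inverse supply: P = 5/4 + Q/4, so P_min = 5/4
CS = (1/2) * 215/3 * (55 - 115/6) = 46225/36
PS = (1/2) * 215/3 * (115/6 - 5/4) = 46225/72
TS = CS + PS = 46225/36 + 46225/72 = 46225/24

46225/24


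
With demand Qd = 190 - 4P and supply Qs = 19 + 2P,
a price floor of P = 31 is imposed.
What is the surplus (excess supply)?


At P = 31:
Qd = 190 - 4*31 = 66
Qs = 19 + 2*31 = 81
Surplus = Qs - Qd = 81 - 66 = 15

15


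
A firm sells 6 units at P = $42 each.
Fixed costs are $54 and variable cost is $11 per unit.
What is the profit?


Total Revenue = P * Q = 42 * 6 = $252
Total Cost = FC + VC*Q = 54 + 11*6 = $120
Profit = TR - TC = 252 - 120 = $132

$132


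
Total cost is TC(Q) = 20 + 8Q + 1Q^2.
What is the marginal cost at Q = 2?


MC = dTC/dQ = 8 + 2*1*Q
At Q = 2:
MC = 8 + 2*2
MC = 8 + 4 = 12

12


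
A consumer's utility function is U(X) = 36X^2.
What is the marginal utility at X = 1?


MU = dU/dX = 36*2*X^(2-1)
MU = 72*X^1
At X = 1:
MU = 72 * 1^1
MU = 72 * 1 = 72

72


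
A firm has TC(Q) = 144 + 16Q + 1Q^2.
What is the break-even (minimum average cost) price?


AC(Q) = 144/Q + 16 + 1Q
To minimize: dAC/dQ = -144/Q^2 + 1 = 0
Q^2 = 144/1 = 144
Q* = 12
Min AC = 144/12 + 16 + 1*12
Min AC = 12 + 16 + 12 = 40

40


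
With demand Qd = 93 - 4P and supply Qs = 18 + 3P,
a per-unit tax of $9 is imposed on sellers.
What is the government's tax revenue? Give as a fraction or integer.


With tax on sellers, new supply: Qs' = 18 + 3(P - 9)
= 3P - 9
New equilibrium quantity:
Q_new = 243/7
Tax revenue = tax * Q_new = 9 * 243/7 = 2187/7

2187/7


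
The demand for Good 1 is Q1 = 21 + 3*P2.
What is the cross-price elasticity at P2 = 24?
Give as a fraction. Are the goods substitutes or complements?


dQ1/dP2 = 3
At P2 = 24: Q1 = 21 + 3*24 = 93
Exy = (dQ1/dP2)(P2/Q1) = 3 * 24 / 93 = 24/31
Since Exy > 0, the goods are substitutes.

24/31 (substitutes)


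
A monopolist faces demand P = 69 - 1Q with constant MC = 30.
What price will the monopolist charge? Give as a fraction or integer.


MR = 69 - 2Q
Set MR = MC: 69 - 2Q = 30
Q* = 39/2
Substitute into demand:
P* = 69 - 1*39/2 = 99/2

99/2


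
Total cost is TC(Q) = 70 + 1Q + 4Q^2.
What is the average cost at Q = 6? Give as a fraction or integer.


TC(6) = 70 + 1*6 + 4*6^2
TC(6) = 70 + 6 + 144 = 220
AC = TC/Q = 220/6 = 110/3

110/3


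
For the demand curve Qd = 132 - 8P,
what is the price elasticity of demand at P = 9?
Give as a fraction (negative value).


dQ/dP = -8
At P = 9: Q = 132 - 8*9 = 60
E = (dQ/dP)(P/Q) = (-8)(9/60) = -6/5

-6/5


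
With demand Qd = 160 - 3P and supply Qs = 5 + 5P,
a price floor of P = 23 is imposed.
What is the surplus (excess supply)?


At P = 23:
Qd = 160 - 3*23 = 91
Qs = 5 + 5*23 = 120
Surplus = Qs - Qd = 120 - 91 = 29

29


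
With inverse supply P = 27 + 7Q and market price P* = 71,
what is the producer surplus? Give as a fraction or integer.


Minimum supply price (at Q=0): P_min = 27
Quantity supplied at P* = 71:
Q* = (71 - 27)/7 = 44/7
PS = (1/2) * Q* * (P* - P_min)
PS = (1/2) * 44/7 * (71 - 27)
PS = (1/2) * 44/7 * 44 = 968/7

968/7


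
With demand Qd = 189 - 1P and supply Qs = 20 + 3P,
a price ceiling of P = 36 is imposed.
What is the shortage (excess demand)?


At P = 36:
Qd = 189 - 1*36 = 153
Qs = 20 + 3*36 = 128
Shortage = Qd - Qs = 153 - 128 = 25

25


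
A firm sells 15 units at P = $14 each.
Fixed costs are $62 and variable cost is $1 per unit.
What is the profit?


Total Revenue = P * Q = 14 * 15 = $210
Total Cost = FC + VC*Q = 62 + 1*15 = $77
Profit = TR - TC = 210 - 77 = $133

$133


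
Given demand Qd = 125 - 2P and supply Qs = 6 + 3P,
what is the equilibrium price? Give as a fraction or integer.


At equilibrium, Qd = Qs.
125 - 2P = 6 + 3P
125 - 6 = 2P + 3P
119 = 5P
P* = 119/5 = 119/5

119/5


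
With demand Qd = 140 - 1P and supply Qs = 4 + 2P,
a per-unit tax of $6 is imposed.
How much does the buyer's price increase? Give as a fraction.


With a per-unit tax, the buyer's price increase depends on relative slopes.
Supply slope: d = 2, Demand slope: b = 1
Buyer's price increase = d * tax / (b + d)
= 2 * 6 / (1 + 2)
= 12 / 3 = 4

4


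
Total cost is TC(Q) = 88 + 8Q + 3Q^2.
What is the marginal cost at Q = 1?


MC = dTC/dQ = 8 + 2*3*Q
At Q = 1:
MC = 8 + 6*1
MC = 8 + 6 = 14

14


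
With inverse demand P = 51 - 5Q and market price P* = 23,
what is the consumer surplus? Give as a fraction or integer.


Maximum willingness to pay (at Q=0): P_max = 51
Quantity demanded at P* = 23:
Q* = (51 - 23)/5 = 28/5
CS = (1/2) * Q* * (P_max - P*)
CS = (1/2) * 28/5 * (51 - 23)
CS = (1/2) * 28/5 * 28 = 392/5

392/5


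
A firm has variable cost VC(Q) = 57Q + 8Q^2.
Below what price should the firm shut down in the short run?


AVC(Q) = VC(Q)/Q = 57 + 8Q
AVC is increasing in Q, so minimum AVC is at Q -> 0+.
Min AVC = 57
The firm should shut down if P < 57.

57


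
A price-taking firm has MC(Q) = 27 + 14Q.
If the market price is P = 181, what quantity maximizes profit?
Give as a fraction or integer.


In perfect competition, profit is maximized where P = MC.
181 = 27 + 14Q
154 = 14Q
Q* = 154/14 = 11

11


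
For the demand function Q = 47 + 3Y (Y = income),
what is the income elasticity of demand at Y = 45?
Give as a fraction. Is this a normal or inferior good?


dQ/dY = 3
At Y = 45: Q = 47 + 3*45 = 182
Ey = (dQ/dY)(Y/Q) = 3 * 45 / 182 = 135/182
Since Ey > 0, this is a normal good.

135/182 (normal good)


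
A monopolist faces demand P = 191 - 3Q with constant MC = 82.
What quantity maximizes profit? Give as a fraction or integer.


TR = P*Q = (191 - 3Q)Q = 191Q - 3Q^2
MR = dTR/dQ = 191 - 6Q
Set MR = MC:
191 - 6Q = 82
109 = 6Q
Q* = 109/6 = 109/6

109/6


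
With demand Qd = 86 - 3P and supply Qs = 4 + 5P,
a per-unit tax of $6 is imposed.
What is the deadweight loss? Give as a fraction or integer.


Pre-tax equilibrium quantity: Q* = 221/4
Post-tax equilibrium quantity: Q_tax = 44
Reduction in quantity: Q* - Q_tax = 45/4
DWL = (1/2) * tax * (Q* - Q_tax)
DWL = (1/2) * 6 * 45/4 = 135/4

135/4


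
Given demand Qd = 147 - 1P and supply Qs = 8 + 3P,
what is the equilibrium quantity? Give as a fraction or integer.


First find equilibrium price:
147 - 1P = 8 + 3P
P* = 139/4 = 139/4
Then substitute into demand:
Q* = 147 - 1 * 139/4 = 449/4

449/4


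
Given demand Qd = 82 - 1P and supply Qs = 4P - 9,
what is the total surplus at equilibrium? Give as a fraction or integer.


Find equilibrium: 82 - 1P = 4P - 9
82 + 9 = 5P
P* = 91/5 = 91/5
Q* = 4*91/5 - 9 = 319/5
Inverse demand: P = 82 - Q/1, so P_max = 82
Inverse supply: P = 9/4 + Q/4, so P_min = 9/4
CS = (1/2) * 319/5 * (82 - 91/5) = 101761/50
PS = (1/2) * 319/5 * (91/5 - 9/4) = 101761/200
TS = CS + PS = 101761/50 + 101761/200 = 101761/40

101761/40


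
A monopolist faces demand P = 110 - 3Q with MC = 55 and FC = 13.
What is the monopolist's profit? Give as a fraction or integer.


MR = MC: 110 - 6Q = 55
Q* = 55/6
P* = 110 - 3*55/6 = 165/2
Profit = (P* - MC)*Q* - FC
= (165/2 - 55)*55/6 - 13
= 55/2*55/6 - 13
= 3025/12 - 13 = 2869/12

2869/12


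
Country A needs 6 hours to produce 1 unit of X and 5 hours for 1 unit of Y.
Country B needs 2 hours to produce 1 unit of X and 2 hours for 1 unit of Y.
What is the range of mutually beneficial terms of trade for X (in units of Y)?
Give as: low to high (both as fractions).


Opportunity cost of X for Country A = hours_X / hours_Y = 6/5 = 6/5 units of Y
Opportunity cost of X for Country B = hours_X / hours_Y = 2/2 = 1 units of Y
Terms of trade must be between the two opportunity costs.
Range: 1 to 6/5

1 to 6/5


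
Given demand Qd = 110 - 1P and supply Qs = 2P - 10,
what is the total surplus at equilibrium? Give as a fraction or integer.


Find equilibrium: 110 - 1P = 2P - 10
110 + 10 = 3P
P* = 120/3 = 40
Q* = 2*40 - 10 = 70
Inverse demand: P = 110 - Q/1, so P_max = 110
Inverse supply: P = 5 + Q/2, so P_min = 5
CS = (1/2) * 70 * (110 - 40) = 2450
PS = (1/2) * 70 * (40 - 5) = 1225
TS = CS + PS = 2450 + 1225 = 3675

3675


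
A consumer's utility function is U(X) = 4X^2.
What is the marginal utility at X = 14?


MU = dU/dX = 4*2*X^(2-1)
MU = 8*X^1
At X = 14:
MU = 8 * 14^1
MU = 8 * 14 = 112

112


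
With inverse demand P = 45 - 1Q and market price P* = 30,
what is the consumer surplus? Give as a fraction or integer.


Maximum willingness to pay (at Q=0): P_max = 45
Quantity demanded at P* = 30:
Q* = (45 - 30)/1 = 15
CS = (1/2) * Q* * (P_max - P*)
CS = (1/2) * 15 * (45 - 30)
CS = (1/2) * 15 * 15 = 225/2

225/2


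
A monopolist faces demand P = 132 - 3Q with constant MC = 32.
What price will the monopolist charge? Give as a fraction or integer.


MR = 132 - 6Q
Set MR = MC: 132 - 6Q = 32
Q* = 50/3
Substitute into demand:
P* = 132 - 3*50/3 = 82

82


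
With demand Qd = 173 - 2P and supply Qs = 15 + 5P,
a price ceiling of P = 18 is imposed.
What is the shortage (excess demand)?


At P = 18:
Qd = 173 - 2*18 = 137
Qs = 15 + 5*18 = 105
Shortage = Qd - Qs = 137 - 105 = 32

32


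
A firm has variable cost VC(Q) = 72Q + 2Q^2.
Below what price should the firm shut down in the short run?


AVC(Q) = VC(Q)/Q = 72 + 2Q
AVC is increasing in Q, so minimum AVC is at Q -> 0+.
Min AVC = 72
The firm should shut down if P < 72.

72


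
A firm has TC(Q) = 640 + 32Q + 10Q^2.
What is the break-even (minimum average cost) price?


AC(Q) = 640/Q + 32 + 10Q
To minimize: dAC/dQ = -640/Q^2 + 10 = 0
Q^2 = 640/10 = 64
Q* = 8
Min AC = 640/8 + 32 + 10*8
Min AC = 80 + 32 + 80 = 192

192


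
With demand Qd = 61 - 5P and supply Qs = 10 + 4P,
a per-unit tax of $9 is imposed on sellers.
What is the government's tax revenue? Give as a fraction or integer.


With tax on sellers, new supply: Qs' = 10 + 4(P - 9)
= 4P - 26
New equilibrium quantity:
Q_new = 38/3
Tax revenue = tax * Q_new = 9 * 38/3 = 114

114


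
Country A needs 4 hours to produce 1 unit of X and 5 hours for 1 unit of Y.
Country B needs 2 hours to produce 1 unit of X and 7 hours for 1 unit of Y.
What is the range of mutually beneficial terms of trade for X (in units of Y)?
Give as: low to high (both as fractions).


Opportunity cost of X for Country A = hours_X / hours_Y = 4/5 = 4/5 units of Y
Opportunity cost of X for Country B = hours_X / hours_Y = 2/7 = 2/7 units of Y
Terms of trade must be between the two opportunity costs.
Range: 2/7 to 4/5

2/7 to 4/5


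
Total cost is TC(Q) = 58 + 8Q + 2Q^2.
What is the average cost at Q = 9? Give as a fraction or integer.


TC(9) = 58 + 8*9 + 2*9^2
TC(9) = 58 + 72 + 162 = 292
AC = TC/Q = 292/9 = 292/9

292/9


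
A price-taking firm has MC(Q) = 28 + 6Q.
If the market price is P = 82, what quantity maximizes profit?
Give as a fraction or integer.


In perfect competition, profit is maximized where P = MC.
82 = 28 + 6Q
54 = 6Q
Q* = 54/6 = 9

9


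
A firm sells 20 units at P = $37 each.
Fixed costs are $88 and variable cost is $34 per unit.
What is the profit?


Total Revenue = P * Q = 37 * 20 = $740
Total Cost = FC + VC*Q = 88 + 34*20 = $768
Profit = TR - TC = 740 - 768 = $-28

$-28


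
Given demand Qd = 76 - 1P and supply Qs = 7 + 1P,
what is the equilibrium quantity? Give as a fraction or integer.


First find equilibrium price:
76 - 1P = 7 + 1P
P* = 69/2 = 69/2
Then substitute into demand:
Q* = 76 - 1 * 69/2 = 83/2

83/2


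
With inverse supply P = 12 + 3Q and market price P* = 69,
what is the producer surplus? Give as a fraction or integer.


Minimum supply price (at Q=0): P_min = 12
Quantity supplied at P* = 69:
Q* = (69 - 12)/3 = 19
PS = (1/2) * Q* * (P* - P_min)
PS = (1/2) * 19 * (69 - 12)
PS = (1/2) * 19 * 57 = 1083/2

1083/2


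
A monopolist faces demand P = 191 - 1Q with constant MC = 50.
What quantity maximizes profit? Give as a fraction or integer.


TR = P*Q = (191 - 1Q)Q = 191Q - 1Q^2
MR = dTR/dQ = 191 - 2Q
Set MR = MC:
191 - 2Q = 50
141 = 2Q
Q* = 141/2 = 141/2

141/2


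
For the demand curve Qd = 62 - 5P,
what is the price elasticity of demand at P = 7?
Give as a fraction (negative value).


dQ/dP = -5
At P = 7: Q = 62 - 5*7 = 27
E = (dQ/dP)(P/Q) = (-5)(7/27) = -35/27

-35/27


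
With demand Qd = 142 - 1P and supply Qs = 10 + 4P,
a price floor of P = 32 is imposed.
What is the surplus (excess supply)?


At P = 32:
Qd = 142 - 1*32 = 110
Qs = 10 + 4*32 = 138
Surplus = Qs - Qd = 138 - 110 = 28

28


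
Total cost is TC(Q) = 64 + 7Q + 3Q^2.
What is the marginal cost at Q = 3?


MC = dTC/dQ = 7 + 2*3*Q
At Q = 3:
MC = 7 + 6*3
MC = 7 + 18 = 25

25


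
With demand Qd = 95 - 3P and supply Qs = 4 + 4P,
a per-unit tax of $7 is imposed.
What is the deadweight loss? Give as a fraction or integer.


Pre-tax equilibrium quantity: Q* = 56
Post-tax equilibrium quantity: Q_tax = 44
Reduction in quantity: Q* - Q_tax = 12
DWL = (1/2) * tax * (Q* - Q_tax)
DWL = (1/2) * 7 * 12 = 42

42


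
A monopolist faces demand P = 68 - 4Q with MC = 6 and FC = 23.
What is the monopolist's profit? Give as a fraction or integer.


MR = MC: 68 - 8Q = 6
Q* = 31/4
P* = 68 - 4*31/4 = 37
Profit = (P* - MC)*Q* - FC
= (37 - 6)*31/4 - 23
= 31*31/4 - 23
= 961/4 - 23 = 869/4

869/4


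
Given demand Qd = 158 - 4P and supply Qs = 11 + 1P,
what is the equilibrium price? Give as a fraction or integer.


At equilibrium, Qd = Qs.
158 - 4P = 11 + 1P
158 - 11 = 4P + 1P
147 = 5P
P* = 147/5 = 147/5

147/5


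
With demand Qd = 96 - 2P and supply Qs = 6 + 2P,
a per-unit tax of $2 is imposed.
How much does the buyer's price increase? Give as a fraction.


With a per-unit tax, the buyer's price increase depends on relative slopes.
Supply slope: d = 2, Demand slope: b = 2
Buyer's price increase = d * tax / (b + d)
= 2 * 2 / (2 + 2)
= 4 / 4 = 1

1


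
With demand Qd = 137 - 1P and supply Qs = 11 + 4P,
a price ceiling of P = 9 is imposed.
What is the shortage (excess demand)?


At P = 9:
Qd = 137 - 1*9 = 128
Qs = 11 + 4*9 = 47
Shortage = Qd - Qs = 128 - 47 = 81

81


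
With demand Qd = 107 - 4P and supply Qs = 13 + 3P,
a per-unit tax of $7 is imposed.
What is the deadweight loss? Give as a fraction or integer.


Pre-tax equilibrium quantity: Q* = 373/7
Post-tax equilibrium quantity: Q_tax = 289/7
Reduction in quantity: Q* - Q_tax = 12
DWL = (1/2) * tax * (Q* - Q_tax)
DWL = (1/2) * 7 * 12 = 42

42


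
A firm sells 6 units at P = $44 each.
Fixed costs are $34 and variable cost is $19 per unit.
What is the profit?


Total Revenue = P * Q = 44 * 6 = $264
Total Cost = FC + VC*Q = 34 + 19*6 = $148
Profit = TR - TC = 264 - 148 = $116

$116


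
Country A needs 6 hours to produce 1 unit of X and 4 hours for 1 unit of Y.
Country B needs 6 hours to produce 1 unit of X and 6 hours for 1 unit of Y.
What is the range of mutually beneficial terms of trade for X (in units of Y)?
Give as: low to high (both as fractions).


Opportunity cost of X for Country A = hours_X / hours_Y = 6/4 = 3/2 units of Y
Opportunity cost of X for Country B = hours_X / hours_Y = 6/6 = 1 units of Y
Terms of trade must be between the two opportunity costs.
Range: 1 to 3/2

1 to 3/2


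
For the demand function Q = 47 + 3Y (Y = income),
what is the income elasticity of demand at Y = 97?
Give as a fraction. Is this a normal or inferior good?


dQ/dY = 3
At Y = 97: Q = 47 + 3*97 = 338
Ey = (dQ/dY)(Y/Q) = 3 * 97 / 338 = 291/338
Since Ey > 0, this is a normal good.

291/338 (normal good)


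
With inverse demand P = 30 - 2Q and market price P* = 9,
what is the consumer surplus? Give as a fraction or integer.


Maximum willingness to pay (at Q=0): P_max = 30
Quantity demanded at P* = 9:
Q* = (30 - 9)/2 = 21/2
CS = (1/2) * Q* * (P_max - P*)
CS = (1/2) * 21/2 * (30 - 9)
CS = (1/2) * 21/2 * 21 = 441/4

441/4


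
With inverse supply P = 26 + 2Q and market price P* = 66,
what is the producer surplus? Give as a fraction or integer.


Minimum supply price (at Q=0): P_min = 26
Quantity supplied at P* = 66:
Q* = (66 - 26)/2 = 20
PS = (1/2) * Q* * (P* - P_min)
PS = (1/2) * 20 * (66 - 26)
PS = (1/2) * 20 * 40 = 400

400


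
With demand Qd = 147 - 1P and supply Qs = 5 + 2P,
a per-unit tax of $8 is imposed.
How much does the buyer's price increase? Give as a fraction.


With a per-unit tax, the buyer's price increase depends on relative slopes.
Supply slope: d = 2, Demand slope: b = 1
Buyer's price increase = d * tax / (b + d)
= 2 * 8 / (1 + 2)
= 16 / 3 = 16/3

16/3


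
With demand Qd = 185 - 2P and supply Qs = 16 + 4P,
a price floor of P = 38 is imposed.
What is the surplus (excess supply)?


At P = 38:
Qd = 185 - 2*38 = 109
Qs = 16 + 4*38 = 168
Surplus = Qs - Qd = 168 - 109 = 59

59


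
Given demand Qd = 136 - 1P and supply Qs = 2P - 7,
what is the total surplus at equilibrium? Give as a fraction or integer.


Find equilibrium: 136 - 1P = 2P - 7
136 + 7 = 3P
P* = 143/3 = 143/3
Q* = 2*143/3 - 7 = 265/3
Inverse demand: P = 136 - Q/1, so P_max = 136
Inverse supply: P = 7/2 + Q/2, so P_min = 7/2
CS = (1/2) * 265/3 * (136 - 143/3) = 70225/18
PS = (1/2) * 265/3 * (143/3 - 7/2) = 70225/36
TS = CS + PS = 70225/18 + 70225/36 = 70225/12

70225/12


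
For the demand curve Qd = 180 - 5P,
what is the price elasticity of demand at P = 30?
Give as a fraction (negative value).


dQ/dP = -5
At P = 30: Q = 180 - 5*30 = 30
E = (dQ/dP)(P/Q) = (-5)(30/30) = -5

-5


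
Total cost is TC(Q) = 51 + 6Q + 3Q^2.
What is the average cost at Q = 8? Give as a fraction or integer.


TC(8) = 51 + 6*8 + 3*8^2
TC(8) = 51 + 48 + 192 = 291
AC = TC/Q = 291/8 = 291/8

291/8


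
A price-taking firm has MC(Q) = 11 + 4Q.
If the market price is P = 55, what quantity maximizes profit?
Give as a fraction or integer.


In perfect competition, profit is maximized where P = MC.
55 = 11 + 4Q
44 = 4Q
Q* = 44/4 = 11

11


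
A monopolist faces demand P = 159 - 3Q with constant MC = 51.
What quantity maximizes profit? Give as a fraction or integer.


TR = P*Q = (159 - 3Q)Q = 159Q - 3Q^2
MR = dTR/dQ = 159 - 6Q
Set MR = MC:
159 - 6Q = 51
108 = 6Q
Q* = 108/6 = 18

18


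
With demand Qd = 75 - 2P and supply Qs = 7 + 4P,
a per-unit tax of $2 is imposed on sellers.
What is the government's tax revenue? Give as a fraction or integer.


With tax on sellers, new supply: Qs' = 7 + 4(P - 2)
= 4P - 1
New equilibrium quantity:
Q_new = 149/3
Tax revenue = tax * Q_new = 2 * 149/3 = 298/3

298/3


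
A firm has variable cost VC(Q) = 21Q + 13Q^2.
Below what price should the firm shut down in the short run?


AVC(Q) = VC(Q)/Q = 21 + 13Q
AVC is increasing in Q, so minimum AVC is at Q -> 0+.
Min AVC = 21
The firm should shut down if P < 21.

21


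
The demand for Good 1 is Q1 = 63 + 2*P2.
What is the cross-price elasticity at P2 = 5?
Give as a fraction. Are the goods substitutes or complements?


dQ1/dP2 = 2
At P2 = 5: Q1 = 63 + 2*5 = 73
Exy = (dQ1/dP2)(P2/Q1) = 2 * 5 / 73 = 10/73
Since Exy > 0, the goods are substitutes.

10/73 (substitutes)


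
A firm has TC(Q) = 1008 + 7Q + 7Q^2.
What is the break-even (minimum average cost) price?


AC(Q) = 1008/Q + 7 + 7Q
To minimize: dAC/dQ = -1008/Q^2 + 7 = 0
Q^2 = 1008/7 = 144
Q* = 12
Min AC = 1008/12 + 7 + 7*12
Min AC = 84 + 7 + 84 = 175

175


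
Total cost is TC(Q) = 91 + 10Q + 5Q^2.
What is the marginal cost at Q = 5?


MC = dTC/dQ = 10 + 2*5*Q
At Q = 5:
MC = 10 + 10*5
MC = 10 + 50 = 60

60


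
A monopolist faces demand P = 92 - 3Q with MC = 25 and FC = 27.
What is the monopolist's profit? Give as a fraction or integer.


MR = MC: 92 - 6Q = 25
Q* = 67/6
P* = 92 - 3*67/6 = 117/2
Profit = (P* - MC)*Q* - FC
= (117/2 - 25)*67/6 - 27
= 67/2*67/6 - 27
= 4489/12 - 27 = 4165/12

4165/12


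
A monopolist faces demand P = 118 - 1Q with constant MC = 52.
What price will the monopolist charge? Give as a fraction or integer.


MR = 118 - 2Q
Set MR = MC: 118 - 2Q = 52
Q* = 33
Substitute into demand:
P* = 118 - 1*33 = 85

85


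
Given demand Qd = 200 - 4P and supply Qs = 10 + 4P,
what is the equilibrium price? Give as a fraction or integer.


At equilibrium, Qd = Qs.
200 - 4P = 10 + 4P
200 - 10 = 4P + 4P
190 = 8P
P* = 190/8 = 95/4

95/4


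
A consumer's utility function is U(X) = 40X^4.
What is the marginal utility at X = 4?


MU = dU/dX = 40*4*X^(4-1)
MU = 160*X^3
At X = 4:
MU = 160 * 4^3
MU = 160 * 64 = 10240

10240


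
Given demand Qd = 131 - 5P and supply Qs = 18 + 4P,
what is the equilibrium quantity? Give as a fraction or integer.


First find equilibrium price:
131 - 5P = 18 + 4P
P* = 113/9 = 113/9
Then substitute into demand:
Q* = 131 - 5 * 113/9 = 614/9

614/9


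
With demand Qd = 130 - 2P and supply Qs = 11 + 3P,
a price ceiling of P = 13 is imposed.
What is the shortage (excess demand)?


At P = 13:
Qd = 130 - 2*13 = 104
Qs = 11 + 3*13 = 50
Shortage = Qd - Qs = 104 - 50 = 54

54


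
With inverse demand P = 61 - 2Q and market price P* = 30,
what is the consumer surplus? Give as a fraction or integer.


Maximum willingness to pay (at Q=0): P_max = 61
Quantity demanded at P* = 30:
Q* = (61 - 30)/2 = 31/2
CS = (1/2) * Q* * (P_max - P*)
CS = (1/2) * 31/2 * (61 - 30)
CS = (1/2) * 31/2 * 31 = 961/4

961/4


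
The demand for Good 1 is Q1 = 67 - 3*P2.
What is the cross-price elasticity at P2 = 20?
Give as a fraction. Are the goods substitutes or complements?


dQ1/dP2 = -3
At P2 = 20: Q1 = 67 - 3*20 = 7
Exy = (dQ1/dP2)(P2/Q1) = -3 * 20 / 7 = -60/7
Since Exy < 0, the goods are complements.

-60/7 (complements)


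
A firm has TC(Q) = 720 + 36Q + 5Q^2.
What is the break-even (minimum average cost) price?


AC(Q) = 720/Q + 36 + 5Q
To minimize: dAC/dQ = -720/Q^2 + 5 = 0
Q^2 = 720/5 = 144
Q* = 12
Min AC = 720/12 + 36 + 5*12
Min AC = 60 + 36 + 60 = 156

156


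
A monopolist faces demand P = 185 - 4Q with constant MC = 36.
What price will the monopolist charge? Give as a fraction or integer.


MR = 185 - 8Q
Set MR = MC: 185 - 8Q = 36
Q* = 149/8
Substitute into demand:
P* = 185 - 4*149/8 = 221/2

221/2


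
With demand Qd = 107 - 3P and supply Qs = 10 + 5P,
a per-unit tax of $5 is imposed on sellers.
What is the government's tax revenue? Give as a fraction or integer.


With tax on sellers, new supply: Qs' = 10 + 5(P - 5)
= 5P - 15
New equilibrium quantity:
Q_new = 245/4
Tax revenue = tax * Q_new = 5 * 245/4 = 1225/4

1225/4
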